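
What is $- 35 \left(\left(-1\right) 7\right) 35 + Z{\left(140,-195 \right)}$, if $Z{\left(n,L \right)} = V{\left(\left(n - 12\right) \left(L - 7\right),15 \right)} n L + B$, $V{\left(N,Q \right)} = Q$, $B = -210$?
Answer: $-401135$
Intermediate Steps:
$Z{\left(n,L \right)} = -210 + 15 L n$ ($Z{\left(n,L \right)} = 15 n L - 210 = 15 L n - 210 = -210 + 15 L n$)
$- 35 \left(\left(-1\right) 7\right) 35 + Z{\left(140,-195 \right)} = - 35 \left(\left(-1\right) 7\right) 35 + \left(-210 + 15 \left(-195\right) 140\right) = \left(-35\right) \left(-7\right) 35 - 409710 = 245 \cdot 35 - 409710 = 8575 - 409710 = -401135$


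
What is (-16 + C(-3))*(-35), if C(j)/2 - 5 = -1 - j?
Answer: 70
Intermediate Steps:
C(j) = 8 - 2*j (C(j) = 10 + 2*(-1 - j) = 10 + (-2 - 2*j) = 8 - 2*j)
(-16 + C(-3))*(-35) = (-16 + (8 - 2*(-3)))*(-35) = (-16 + (8 + 6))*(-35) = (-16 + 14)*(-35) = -2*(-35) = 70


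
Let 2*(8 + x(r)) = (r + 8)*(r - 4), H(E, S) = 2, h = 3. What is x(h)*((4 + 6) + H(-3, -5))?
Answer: -162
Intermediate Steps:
x(r) = -8 + (-4 + r)*(8 + r)/2 (x(r) = -8 + ((r + 8)*(r - 4))/2 = -8 + ((8 + r)*(-4 + r))/2 = -8 + ((-4 + r)*(8 + r))/2 = -8 + (-4 + r)*(8 + r)/2)
x(h)*((4 + 6) + H(-3, -5)) = (-24 + (½)*3² + 2*3)*((4 + 6) + 2) = (-24 + (½)*9 + 6)*(10 + 2) = (-24 + 9/2 + 6)*12 = -27/2*12 = -162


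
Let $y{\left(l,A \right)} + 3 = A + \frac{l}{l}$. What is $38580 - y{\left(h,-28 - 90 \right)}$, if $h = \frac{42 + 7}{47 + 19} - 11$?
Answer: $38700$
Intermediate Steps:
$h = - \frac{677}{66}$ ($h = \frac{49}{66} - 11 = - \frac{677}{66} \approx -10.258$)
$y{\left(l,A \right)} = -2 + A$ ($y{\left(l,A \right)} = -3 + \left(A + \frac{l}{l}\right) = -3 + \left(A + 1\right) = -3 + \left(1 + A\right) = -2 + A$)
$38580 - y{\left(h,-28 - 90 \right)} = 38580 - \left(-2 - 118\right) = 38580 - -120 = 38580 + 120 = 38700$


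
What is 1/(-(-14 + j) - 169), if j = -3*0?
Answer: -1/155 ≈ -0.0064516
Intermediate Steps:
j = 0
1/(-(-14 + j) - 169) = 1/(-(-14 + 0) - 169) = 1/(-1*(-14) - 169) = 1/(14 - 169) = 1/(-155) = -1/155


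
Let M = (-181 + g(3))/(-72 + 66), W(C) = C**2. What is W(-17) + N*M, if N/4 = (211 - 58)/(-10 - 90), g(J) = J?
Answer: 2686/25 ≈ 107.44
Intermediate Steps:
M = 89/3 (M = (-181 + 3)/(-72 + 66) = -178/(-6) = -178*(-1/6) = 89/3 ≈ 29.667)
N = -153/25 (N = 4*((211 - 58)/(-10 - 90)) = 4*(153/(-100)) = 4*(153*(-1/100)) = 4*(-153/100) = -153/25 ≈ -6.1200)
W(-17) + N*M = (-17)**2 - 153/25*89/3 = 289 - 4539/25 = 2686/25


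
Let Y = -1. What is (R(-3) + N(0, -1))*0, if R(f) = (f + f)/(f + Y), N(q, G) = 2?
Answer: 0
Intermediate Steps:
R(f) = 2*f/(-1 + f) (R(f) = (f + f)/(f - 1) = (2*f)/(-1 + f) = 2*f/(-1 + f))
(R(-3) + N(0, -1))*0 = (2*(-3)/(-1 - 3) + 2)*0 = (2*(-3)/(-4) + 2)*0 = (2*(-3)*(-¼) + 2)*0 = (3/2 + 2)*0 = (7/2)*0 = 0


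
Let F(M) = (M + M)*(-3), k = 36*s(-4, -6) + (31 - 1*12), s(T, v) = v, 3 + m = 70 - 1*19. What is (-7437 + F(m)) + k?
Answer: -7922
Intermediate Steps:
m = 48 (m = -3 + (70 - 1*19) = -3 + (70 - 19) = -3 + 51 = 48)
k = -197 (k = 36*(-6) + (31 - 1*12) = -216 + (31 - 12) = -216 + 19 = -197)
F(M) = -6*M (F(M) = (2*M)*(-3) = -6*M)
(-7437 + F(m)) + k = (-7437 - 6*48) - 197 = (-7437 - 288) - 197 = -7725 - 197 = -7922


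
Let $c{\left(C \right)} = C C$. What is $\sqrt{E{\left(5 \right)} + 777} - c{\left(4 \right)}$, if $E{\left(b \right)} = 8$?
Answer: $-16 + \sqrt{785} \approx 12.018$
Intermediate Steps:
$c{\left(C \right)} = C^{2}$
$\sqrt{E{\left(5 \right)} + 777} - c{\left(4 \right)} = \sqrt{8 + 777} - 4^{2} = \sqrt{785} - 16 = -16 + \sqrt{785}$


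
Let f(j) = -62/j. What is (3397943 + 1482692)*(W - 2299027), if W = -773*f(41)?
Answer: -459815268014935/41 ≈ -1.1215e+13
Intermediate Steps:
W = 47926/41 (W = -(-47926)/41 = -773*(-62/41) = 47926/41 ≈ 1168.9)
(3397943 + 1482692)*(W - 2299027) = (3397943 + 1482692)*(47926/41 - 2299027) = 4880635*(-94212181/41) = -459815268014935/41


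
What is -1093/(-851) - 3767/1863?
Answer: -50846/68931 ≈ -0.73764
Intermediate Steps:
-1093/(-851) - 3767/1863 = -1093*(-1/851) - 3767*1/1863 = 1093/851 - 3767/1863 = -50846/68931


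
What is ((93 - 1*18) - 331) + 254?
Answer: -2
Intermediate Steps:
((93 - 1*18) - 331) + 254 = ((93 - 18) - 331) + 254 = (75 - 331) + 254 = -256 + 254 = -2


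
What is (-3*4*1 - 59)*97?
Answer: -6887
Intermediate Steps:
(-3*4*1 - 59)*97 = (-12*1 - 59)*97 = (-12 - 59)*97 = -71*97 = -6887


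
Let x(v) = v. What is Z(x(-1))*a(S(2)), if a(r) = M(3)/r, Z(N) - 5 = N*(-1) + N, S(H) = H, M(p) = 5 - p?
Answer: 5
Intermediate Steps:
Z(N) = 5 (Z(N) = 5 + (N*(-1) + N) = 5 + (-N + N) = 5 + 0 = 5)
a(r) = 2/r (a(r) = (5 - 1*3)/r = (5 - 3)/r = 2/r)
Z(x(-1))*a(S(2)) = 5*(2/2) = 5*(2*(1/2)) = 5*1 = 5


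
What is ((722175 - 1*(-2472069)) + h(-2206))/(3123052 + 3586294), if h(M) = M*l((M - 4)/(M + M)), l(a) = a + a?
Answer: 1596017/3354673 ≈ 0.47576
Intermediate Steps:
l(a) = 2*a
h(M) = -4 + M (h(M) = M*(2*((M - 4)/(M + M))) = M*(2*((-4 + M)/((2*M)))) = M*(2*((-4 + M)*(1/(2*M)))) = M*(2*((-4 + M)/(2*M))) = M*((-4 + M)/M) = -4 + M)
((722175 - 1*(-2472069)) + h(-2206))/(3123052 + 3586294) = ((722175 - 1*(-2472069)) + (-4 - 2206))/(3123052 + 3586294) = ((722175 + 2472069) - 2210)/6709346 = (3194244 - 2210)*(1/6709346) = 3192034*(1/6709346) = 1596017/3354673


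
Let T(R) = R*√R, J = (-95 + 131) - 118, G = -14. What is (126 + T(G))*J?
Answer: -10332 + 1148*I*√14 ≈ -10332.0 + 4295.4*I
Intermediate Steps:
J = -82 (J = 36 - 118 = -82)
T(R) = R^(3/2)
(126 + T(G))*J = (126 + (-14)^(3/2))*(-82) = (126 - 14*I*√14)*(-82) = -10332 + 1148*I*√14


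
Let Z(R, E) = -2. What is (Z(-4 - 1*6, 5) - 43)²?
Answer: 2025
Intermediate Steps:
(Z(-4 - 1*6, 5) - 43)² = (-2 - 43)² = (-45)² = 2025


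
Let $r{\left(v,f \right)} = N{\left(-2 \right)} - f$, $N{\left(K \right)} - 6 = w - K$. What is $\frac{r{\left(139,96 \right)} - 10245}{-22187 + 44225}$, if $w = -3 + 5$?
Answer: $- \frac{10331}{22038} \approx -0.46878$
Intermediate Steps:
$w = 2$
$N{\left(K \right)} = 8 - K$ ($N{\left(K \right)} = 6 - \left(-2 + K\right) = 8 - K$)
$r{\left(v,f \right)} = 10 - f$ ($r{\left(v,f \right)} = \left(8 - -2\right) - f = \left(8 + 2\right) - f = 10 - f$)
$\frac{r{\left(139,96 \right)} - 10245}{-22187 + 44225} = \frac{\left(10 - 96\right) - 10245}{-22187 + 44225} = \frac{\left(10 - 96\right) - 10245}{22038} = \left(-86 - 10245\right) \frac{1}{22038} = \left(-10331\right) \frac{1}{22038} = - \frac{10331}{22038}$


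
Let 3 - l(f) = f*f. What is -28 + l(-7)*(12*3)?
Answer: -1684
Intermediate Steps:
l(f) = 3 - f² (l(f) = 3 - f*f = 3 - f²)
-28 + l(-7)*(12*3) = -28 + (3 - 1*(-7)²)*(12*3) = -28 + (3 - 1*49)*36 = -28 + (3 - 49)*36 = -28 - 46*36 = -28 - 1656 = -1684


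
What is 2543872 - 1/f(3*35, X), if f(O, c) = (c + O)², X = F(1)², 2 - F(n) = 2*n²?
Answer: 28046188799/11025 ≈ 2.5439e+6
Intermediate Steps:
F(n) = 2 - 2*n²
X = 0 (X = (2 - 2*1²)² = (2 - 2*1)² = (2 - 2)² = 0² = 0)
f(O, c) = (O + c)²
2543872 - 1/f(3*35, X) = 2543872 - 1/((3*35 + 0)²) = 2543872 - 1/((105 + 0)²) = 2543872 - 1/(105²) = 2543872 - 1/11025 = 28046188799/11025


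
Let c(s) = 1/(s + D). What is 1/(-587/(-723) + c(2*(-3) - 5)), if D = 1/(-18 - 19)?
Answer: 98328/70915 ≈ 1.3866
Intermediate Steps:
D = -1/37 (D = 1/(-37) = -1/37 ≈ -0.027027)
c(s) = 1/(-1/37 + s) (c(s) = 1/(s - 1/37) = 1/(-1/37 + s))
1/(-587/(-723) + c(2*(-3) - 5)) = 1/(-587/(-723) + 37/(-1 + 37*(2*(-3) - 5))) = 1/(-587*(-1/723) + 37/(-1 + 37*(-6 - 5))) = 1/(587/723 + 37/(-1 + 37*(-11))) = 1/(587/723 + 37/(-1 - 407)) = 1/(587/723 + 37/(-408)) = 1/(587/723 + 37*(-1/408)) = 1/(587/723 - 37/408) = 1/(70915/98328) = 98328/70915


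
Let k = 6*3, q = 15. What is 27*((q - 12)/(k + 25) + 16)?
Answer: 18657/43 ≈ 433.88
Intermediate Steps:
k = 18
27*((q - 12)/(k + 25) + 16) = 27*((15 - 12)/(18 + 25) + 16) = 27*(3/43 + 16) = 27*(691/43) = 18657/43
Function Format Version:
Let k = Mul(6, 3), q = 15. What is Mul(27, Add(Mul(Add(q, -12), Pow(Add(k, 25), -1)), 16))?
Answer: Rational(18657, 43) ≈ 433.88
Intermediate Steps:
k = 18
Mul(27, Add(Mul(Add(q, -12), Pow(Add(k, 25), -1)), 16)) = Mul(27, Add(Mul(Add(15, -12), Pow(Add(18, 25), -1)), 16)) = Mul(27, Add(Mul(3, Pow(43, -1)), 16)) = Mul(27, Add(Mul(3, Rational(1, 43)), 16)) = Mul(27, Add(Rational(3, 43), 16)) = Mul(27, Rational(691, 43)) = Rational(18657, 43)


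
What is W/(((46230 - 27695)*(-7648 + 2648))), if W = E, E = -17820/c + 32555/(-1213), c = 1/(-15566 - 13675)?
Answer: -126412696301/22482955000 ≈ -5.6226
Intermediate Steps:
c = -1/29241 (c = 1/(-29241) = -1/29241 ≈ -3.4199e-5)
E = 632063481505/1213 (E = -17820/(-1/29241) + 32555/(-1213) = -17820*(-29241) + 32555*(-1/1213) = 521074620 - 32555/1213 = 632063481505/1213 ≈ 5.2107e+8)
W = 632063481505/1213 ≈ 5.2107e+8
W/(((46230 - 27695)*(-7648 + 2648))) = 632063481505/(1213*(((46230 - 27695)*(-7648 + 2648)))) = 632063481505/(1213*((18535*(-5000)))) = (632063481505/1213)/(-92675000) = (632063481505/1213)*(-1/92675000) = -126412696301/22482955000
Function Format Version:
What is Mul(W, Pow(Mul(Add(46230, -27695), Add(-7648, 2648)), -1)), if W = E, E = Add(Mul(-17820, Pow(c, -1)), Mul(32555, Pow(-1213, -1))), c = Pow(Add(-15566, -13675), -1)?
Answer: Rational(-126412696301, 22482955000) ≈ -5.6226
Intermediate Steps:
c = Rational(-1, 29241) (c = Pow(-29241, -1) = Rational(-1, 29241) ≈ -3.4199e-5)
E = Rational(632063481505, 1213) (E = Add(Mul(-17820, Pow(Rational(-1, 29241), -1)), Mul(32555, Pow(-1213, -1))) = Add(Mul(-17820, -29241), Mul(32555, Rational(-1, 1213))) = Add(521074620, Rational(-32555, 1213)) = Rational(632063481505, 1213) ≈ 5.2107e+8)
W = Rational(632063481505, 1213) ≈ 5.2107e+8
Mul(W, Pow(Mul(Add(46230, -27695), Add(-7648, 2648)), -1)) = Mul(Rational(632063481505, 1213), Pow(Mul(Add(46230, -27695), Add(-7648, 2648)), -1)) = Mul(Rational(632063481505, 1213), Pow(Mul(18535, -5000), -1)) = Mul(Rational(632063481505, 1213), Pow(-92675000, -1)) = Mul(Rational(632063481505, 1213), Rational(-1, 92675000)) = Rational(-126412696301, 22482955000)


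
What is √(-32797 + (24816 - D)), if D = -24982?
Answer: 3*√1889 ≈ 130.39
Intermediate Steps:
√(-32797 + (24816 - D)) = √(-32797 + (24816 - 1*(-24982))) = √(-32797 + (24816 + 24982)) = √(-32797 + 49798) = √17001 = 3*√1889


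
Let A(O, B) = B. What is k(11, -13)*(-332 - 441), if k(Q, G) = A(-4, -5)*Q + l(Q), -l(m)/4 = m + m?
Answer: 110539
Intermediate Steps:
l(m) = -8*m (l(m) = -4*(m + m) = -8*m)
k(Q, G) = -13*Q (k(Q, G) = -5*Q - 8*Q = -13*Q)
k(11, -13)*(-332 - 441) = (-13*11)*(-332 - 441) = -143*(-773) = 110539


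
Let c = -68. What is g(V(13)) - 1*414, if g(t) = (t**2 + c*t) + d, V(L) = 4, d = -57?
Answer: -727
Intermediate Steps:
g(t) = -57 + t**2 - 68*t (g(t) = (t**2 - 68*t) - 57 = -57 + t**2 - 68*t)
g(V(13)) - 1*414 = (-57 + 4**2 - 68*4) - 1*414 = (-57 + 16 - 272) - 414 = -313 - 414 = -727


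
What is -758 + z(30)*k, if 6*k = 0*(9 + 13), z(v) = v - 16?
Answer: -758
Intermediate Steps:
z(v) = -16 + v
k = 0 (k = (0*(9 + 13))/6 = (0*22)/6 = (⅙)*0 = 0)
-758 + z(30)*k = -758 + (-16 + 30)*0 = -758 + 14*0 = -758 + 0 = -758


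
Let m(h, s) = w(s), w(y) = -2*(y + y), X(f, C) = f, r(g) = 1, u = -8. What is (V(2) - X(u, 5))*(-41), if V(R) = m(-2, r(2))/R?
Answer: -246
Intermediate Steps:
w(y) = -4*y
m(h, s) = -4*s
V(R) = -4/R (V(R) = (-4*1)/R = -4/R)
(V(2) - X(u, 5))*(-41) = (-4/2 - 1*(-8))*(-41) = (-4*½ + 8)*(-41) = (-2 + 8)*(-41) = 6*(-41) = -246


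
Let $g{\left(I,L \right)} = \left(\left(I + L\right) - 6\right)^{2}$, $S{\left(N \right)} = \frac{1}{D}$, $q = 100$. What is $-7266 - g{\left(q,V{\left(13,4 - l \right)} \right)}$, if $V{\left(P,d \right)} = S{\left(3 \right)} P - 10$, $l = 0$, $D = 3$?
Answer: $- \frac{135619}{9} \approx -15069.0$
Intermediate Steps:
$S{\left(N \right)} = \frac{1}{3}$
$V{\left(P,d \right)} = -10 + \frac{P}{3}$ ($V{\left(P,d \right)} = \frac{P}{3} - 10 = -10 + \frac{P}{3}$)
$g{\left(I,L \right)} = \left(-6 + I + L\right)^{2}$
$-7266 - g{\left(q,V{\left(13,4 - l \right)} \right)} = -7266 - \left(-6 + 100 + \left(-10 + \frac{1}{3} \cdot 13\right)\right)^{2} = -7266 - \left(-6 + 100 + \left(-10 + \frac{13}{3}\right)\right)^{2} = -7266 - \left(-6 + 100 - \frac{17}{3}\right)^{2} = -7266 - \left(\frac{265}{3}\right)^{2} = -7266 - \frac{70225}{9} = - \frac{135619}{9}$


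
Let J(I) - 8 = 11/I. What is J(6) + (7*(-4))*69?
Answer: -11533/6 ≈ -1922.2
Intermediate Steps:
J(I) = 8 + 11/I
J(6) + (7*(-4))*69 = (8 + 11/6) + (7*(-4))*69 = (8 + 11*(1/6)) - 28*69 = (8 + 11/6) - 1932 = 59/6 - 1932 = -11533/6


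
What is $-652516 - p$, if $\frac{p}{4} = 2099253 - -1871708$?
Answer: $-16536360$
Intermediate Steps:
$p = 15883844$ ($p = 4 \left(2099253 - -1871708\right) = 4 \left(2099253 + 1871708\right) = 4 \cdot 3970961 = 15883844$)
$-652516 - p = -652516 - 15883844 = -16536360$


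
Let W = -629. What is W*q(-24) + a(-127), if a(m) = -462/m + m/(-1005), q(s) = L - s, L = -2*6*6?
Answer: 3854036359/127635 ≈ 30196.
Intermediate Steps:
L = -72 (L = -12*6 = -72)
q(s) = -72 - s
a(m) = -462/m - m/1005 (a(m) = -462/m + m*(-1/1005) = -462/m - m/1005)
W*q(-24) + a(-127) = -629*(-72 - 1*(-24)) + (-462/(-127) - 1/1005*(-127)) = -629*(-72 + 24) + (-462*(-1/127) + 127/1005) = -629*(-48) + (462/127 + 127/1005) = 30192 + 480439/127635 = 3854036359/127635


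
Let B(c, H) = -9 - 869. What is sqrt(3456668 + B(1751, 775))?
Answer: sqrt(3455790) ≈ 1859.0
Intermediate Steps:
B(c, H) = -878
sqrt(3456668 + B(1751, 775)) = sqrt(3456668 - 878) = sqrt(3455790)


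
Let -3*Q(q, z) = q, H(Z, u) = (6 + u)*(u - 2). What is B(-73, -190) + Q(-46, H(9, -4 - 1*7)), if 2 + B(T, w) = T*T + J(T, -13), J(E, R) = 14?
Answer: 16069/3 ≈ 5356.3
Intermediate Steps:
H(Z, u) = (-2 + u)*(6 + u) (H(Z, u) = (6 + u)*(-2 + u) = (-2 + u)*(6 + u))
Q(q, z) = -q/3
B(T, w) = 12 + T² (B(T, w) = -2 + (T*T + 14) = -2 + (T² + 14) = -2 + (14 + T²) = 12 + T²)
B(-73, -190) + Q(-46, H(9, -4 - 1*7)) = (12 + (-73)²) - ⅓*(-46) = (12 + 5329) + 46/3 = 5341 + 46/3 = 16069/3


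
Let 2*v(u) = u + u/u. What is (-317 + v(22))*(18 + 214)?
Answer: -70876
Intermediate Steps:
v(u) = ½ + u/2 (v(u) = (u + u/u)/2 = (u + 1)/2 = (1 + u)/2 = ½ + u/2)
(-317 + v(22))*(18 + 214) = (-317 + (½ + (½)*22))*(18 + 214) = (-317 + (½ + 11))*232 = (-317 + 23/2)*232 = -611/2*232 = -70876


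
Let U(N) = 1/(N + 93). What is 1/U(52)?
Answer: 145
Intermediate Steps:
U(N) = 1/(93 + N)
1/U(52) = 1/(1/(93 + 52)) = 1/(1/145) = 145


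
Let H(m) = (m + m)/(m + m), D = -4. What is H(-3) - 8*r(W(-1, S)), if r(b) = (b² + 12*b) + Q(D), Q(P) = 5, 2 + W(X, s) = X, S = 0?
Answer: 177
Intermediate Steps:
W(X, s) = -2 + X
r(b) = 5 + b² + 12*b (r(b) = (b² + 12*b) + 5 = 5 + b² + 12*b)
H(m) = 1 (H(m) = (2*m)/((2*m)) = (2*m)*(1/(2*m)) = 1)
H(-3) - 8*r(W(-1, S)) = 1 - 8*(5 + (-2 - 1)² + 12*(-2 - 1)) = 1 - 8*(5 + (-3)² + 12*(-3)) = 1 - 8*(5 + 9 - 36) = 1 - 8*(-22) = 1 + 176 = 177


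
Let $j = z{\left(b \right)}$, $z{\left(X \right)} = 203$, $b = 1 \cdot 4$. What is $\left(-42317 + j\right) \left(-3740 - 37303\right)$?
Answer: $1728484902$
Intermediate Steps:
$b = 4$
$j = 203$
$\left(-42317 + j\right) \left(-3740 - 37303\right) = \left(-42317 + 203\right) \left(-3740 - 37303\right) = \left(-42114\right) \left(-41043\right) = 1728484902$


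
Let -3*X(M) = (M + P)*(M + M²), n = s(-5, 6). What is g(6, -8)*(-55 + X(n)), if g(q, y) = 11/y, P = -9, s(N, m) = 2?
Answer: 451/8 ≈ 56.375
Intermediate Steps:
n = 2
X(M) = -(-9 + M)*(M + M²)/3 (X(M) = -(M - 9)*(M + M²)/3 = -(-9 + M)*(M + M²)/3)
g(6, -8)*(-55 + X(n)) = (11/(-8))*(-55 + (⅓)*2*(9 - 1*2² + 8*2)) = (11*(-⅛))*(-55 + (⅓)*2*(9 - 1*4 + 16)) = -11*(-55 + (⅓)*2*(9 - 4 + 16))/8 = -11*(-55 + (⅓)*2*21)/8 = -11*(-55 + 14)/8 = -11/8*(-41) = 451/8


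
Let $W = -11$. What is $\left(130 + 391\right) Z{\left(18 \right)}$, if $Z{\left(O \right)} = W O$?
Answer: $-103158$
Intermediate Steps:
$Z{\left(O \right)} = - 11 O$
$\left(130 + 391\right) Z{\left(18 \right)} = \left(130 + 391\right) \left(\left(-11\right) 18\right) = 521 \left(-198\right) = -103158$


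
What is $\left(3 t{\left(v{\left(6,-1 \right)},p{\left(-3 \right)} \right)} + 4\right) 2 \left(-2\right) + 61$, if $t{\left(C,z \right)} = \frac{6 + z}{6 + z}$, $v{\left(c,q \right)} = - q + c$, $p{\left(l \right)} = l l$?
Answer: $33$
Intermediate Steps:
$p{\left(l \right)} = l^{2}$
$v{\left(c,q \right)} = c - q$
$t{\left(C,z \right)} = 1$
$\left(3 t{\left(v{\left(6,-1 \right)},p{\left(-3 \right)} \right)} + 4\right) 2 \left(-2\right) + 61 = \left(3 \cdot 1 + 4\right) 2 \left(-2\right) + 61 = \left(3 + 4\right) 2 \left(-2\right) + 61 = 7 \cdot 2 \left(-2\right) + 61 = 14 \left(-2\right) + 61 = -28 + 61 = 33$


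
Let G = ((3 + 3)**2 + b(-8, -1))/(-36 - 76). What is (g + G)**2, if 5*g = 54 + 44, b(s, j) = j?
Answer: 2380849/6400 ≈ 372.01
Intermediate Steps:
g = 98/5 (g = (54 + 44)/5 = (1/5)*98 = 98/5 ≈ 19.600)
G = -5/16 (G = ((3 + 3)**2 - 1)/(-36 - 76) = (6**2 - 1)/(-112) = (36 - 1)*(-1/112) = 35*(-1/112) = -5/16 ≈ -0.31250)
(g + G)**2 = (98/5 - 5/16)**2 = (1543/80)**2 = 2380849/6400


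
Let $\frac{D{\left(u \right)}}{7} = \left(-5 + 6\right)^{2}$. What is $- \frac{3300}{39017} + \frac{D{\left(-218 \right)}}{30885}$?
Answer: $- \frac{9240671}{109549095} \approx -0.084352$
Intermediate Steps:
$D{\left(u \right)} = 7$ ($D{\left(u \right)} = 7 \left(-5 + 6\right)^{2} = 7 \cdot 1^{2} = 7 \cdot 1 = 7$)
$- \frac{3300}{39017} + \frac{D{\left(-218 \right)}}{30885} = - \frac{3300}{39017} + \frac{7}{30885} = \left(-3300\right) \frac{1}{39017} + 7 \cdot \frac{1}{30885} = - \frac{300}{3547} + \frac{7}{30885} = - \frac{9240671}{109549095}$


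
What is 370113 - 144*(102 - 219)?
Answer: 386961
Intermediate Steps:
370113 - 144*(102 - 219) = 370113 - 144*(-117) = 370113 + 16848 = 386961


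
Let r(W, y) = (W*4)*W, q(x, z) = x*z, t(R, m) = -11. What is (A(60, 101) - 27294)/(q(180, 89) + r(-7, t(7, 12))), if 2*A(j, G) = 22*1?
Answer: -27283/16216 ≈ -1.6825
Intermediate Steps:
A(j, G) = 11 (A(j, G) = (22*1)/2 = (½)*22 = 11)
r(W, y) = 4*W² (r(W, y) = (4*W)*W = 4*W²)
(A(60, 101) - 27294)/(q(180, 89) + r(-7, t(7, 12))) = (11 - 27294)/(180*89 + 4*(-7)²) = -27283/(16020 + 4*49) = -27283/(16020 + 196) = -27283/16216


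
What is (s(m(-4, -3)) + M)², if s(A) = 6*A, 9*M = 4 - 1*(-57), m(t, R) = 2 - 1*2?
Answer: 3721/81 ≈ 45.938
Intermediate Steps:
m(t, R) = 0 (m(t, R) = 2 - 2 = 0)
M = 61/9 (M = (4 - 1*(-57))/9 = (4 + 57)/9 = (⅑)*61 = 61/9 ≈ 6.7778)
(s(m(-4, -3)) + M)² = (6*0 + 61/9)² = (0 + 61/9)² = (61/9)² = 3721/81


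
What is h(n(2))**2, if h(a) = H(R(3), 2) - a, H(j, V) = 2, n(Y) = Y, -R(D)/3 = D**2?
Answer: 0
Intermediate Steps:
R(D) = -3*D**2
h(a) = 2 - a
h(n(2))**2 = (2 - 1*2)**2 = (2 - 2)**2 = 0**2 = 0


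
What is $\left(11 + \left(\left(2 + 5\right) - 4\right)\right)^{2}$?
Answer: $196$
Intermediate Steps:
$\left(11 + \left(\left(2 + 5\right) - 4\right)\right)^{2} = \left(11 + \left(7 - 4\right)\right)^{2} = \left(11 + 3\right)^{2} = 14^{2} = 196$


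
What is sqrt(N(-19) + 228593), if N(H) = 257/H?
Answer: sqrt(82517190)/19 ≈ 478.10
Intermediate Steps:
sqrt(N(-19) + 228593) = sqrt(257/(-19) + 228593) = sqrt(257*(-1/19) + 228593) = sqrt(-257/19 + 228593) = sqrt(4343010/19) = sqrt(82517190)/19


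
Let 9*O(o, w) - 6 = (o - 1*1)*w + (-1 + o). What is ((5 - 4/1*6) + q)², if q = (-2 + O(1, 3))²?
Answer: 24025/81 ≈ 296.60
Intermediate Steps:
O(o, w) = 5/9 + o/9 + w*(-1 + o)/9 (O(o, w) = ⅔ + ((o - 1*1)*w + (-1 + o))/9 = ⅔ + ((o - 1)*w + (-1 + o))/9 = ⅔ + ((-1 + o)*w + (-1 + o))/9 = ⅔ + (w*(-1 + o) + (-1 + o))/9 = ⅔ + (-1 + o + w*(-1 + o))/9 = ⅔ + (-⅑ + o/9 + w*(-1 + o)/9) = 5/9 + o/9 + w*(-1 + o)/9)
q = 16/9 (q = (-2 + (5/9 - ⅑*3 + (⅑)*1 + (⅑)*1*3))² = (-2 + (5/9 - ⅓ + ⅑ + ⅓))² = (-2 + ⅔)² = (-4/3)² = 16/9 ≈ 1.7778)
((5 - 4/1*6) + q)² = ((5 - 4/1*6) + 16/9)² = ((5 - 4*1*6) + 16/9)² = ((5 - 4*6) + 16/9)² = ((5 - 24) + 16/9)² = (-19 + 16/9)² = (-155/9)² = 24025/81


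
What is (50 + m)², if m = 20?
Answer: 4900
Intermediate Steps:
(50 + m)² = (50 + 20)² = 70² = 4900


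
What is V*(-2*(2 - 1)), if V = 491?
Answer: -982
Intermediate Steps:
V*(-2*(2 - 1)) = 491*(-2*(2 - 1)) = 491*(-2*1) = 491*(-2) = -982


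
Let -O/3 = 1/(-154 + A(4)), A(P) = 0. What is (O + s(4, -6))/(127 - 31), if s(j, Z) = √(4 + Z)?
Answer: 1/4928 + I*√2/96 ≈ 0.00020292 + 0.014731*I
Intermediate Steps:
O = 3/154 (O = -3/(-154 + 0) = -3/(-154) = -3*(-1/154) = 3/154 ≈ 0.019481)
(O + s(4, -6))/(127 - 31) = (3/154 + √(4 - 6))/(127 - 31) = (3/154 + √(-2))/96 = (3/154 + I*√2)*(1/96) = 1/4928 + I*√2/96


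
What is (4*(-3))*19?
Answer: -228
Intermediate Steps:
(4*(-3))*19 = -12*19 = -228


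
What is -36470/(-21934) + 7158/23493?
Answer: 168965547/85882577 ≈ 1.9674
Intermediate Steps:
-36470/(-21934) + 7158/23493 = -36470*(-1/21934) + 7158*(1/23493) = 18235/10967 + 2386/7831 = 168965547/85882577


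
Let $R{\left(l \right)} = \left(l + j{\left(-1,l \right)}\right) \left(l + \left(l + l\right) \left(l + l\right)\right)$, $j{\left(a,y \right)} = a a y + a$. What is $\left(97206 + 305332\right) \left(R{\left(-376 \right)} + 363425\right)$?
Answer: $-171150285259942$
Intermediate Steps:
$j{\left(a,y \right)} = a + y a^{2}$ ($j{\left(a,y \right)} = a^{2} y + a = y a^{2} + a = a + y a^{2}$)
$R{\left(l \right)} = \left(-1 + 2 l\right) \left(l + 4 l^{2}\right)$ ($R{\left(l \right)} = \left(l - \left(1 - l\right)\right) \left(l + \left(l + l\right) \left(l + l\right)\right) = \left(l + \left(-1 + l\right)\right) \left(l + 2 l 2 l\right) = \left(-1 + 2 l\right) \left(l + 4 l^{2}\right)$)
$\left(97206 + 305332\right) \left(R{\left(-376 \right)} + 363425\right) = \left(97206 + 305332\right) \left(- 376 \left(-1 - -752 + 8 \left(-376\right)^{2}\right) + 363425\right) = 402538 \left(- 376 \left(-1 + 752 + 8 \cdot 141376\right) + 363425\right) = 402538 \left(- 376 \left(-1 + 752 + 1131008\right) + 363425\right) = 402538 \left(\left(-376\right) 1131759 + 363425\right) = 402538 \left(-425541384 + 363425\right) = 402538 \left(-425177959\right) = -171150285259942$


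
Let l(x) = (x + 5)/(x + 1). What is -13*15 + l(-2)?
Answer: -198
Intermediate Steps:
l(x) = (5 + x)/(1 + x)
-13*15 + l(-2) = -13*15 + (5 - 2)/(1 - 2) = -195 + 3/(-1) = -195 - 1*3 = -195 - 3 = -198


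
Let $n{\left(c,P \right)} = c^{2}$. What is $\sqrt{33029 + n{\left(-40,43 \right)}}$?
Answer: $\sqrt{34629} \approx 186.09$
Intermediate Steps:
$\sqrt{33029 + n{\left(-40,43 \right)}} = \sqrt{33029 + \left(-40\right)^{2}} = \sqrt{33029 + 1600} = \sqrt{34629}$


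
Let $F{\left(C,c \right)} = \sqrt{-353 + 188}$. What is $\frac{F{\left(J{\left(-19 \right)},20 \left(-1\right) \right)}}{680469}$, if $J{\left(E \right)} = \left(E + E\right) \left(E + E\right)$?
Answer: $\frac{i \sqrt{165}}{680469} \approx 1.8877 \cdot 10^{-5} i$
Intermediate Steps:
$J{\left(E \right)} = 4 E^{2}$ ($J{\left(E \right)} = 2 E 2 E = 4 E^{2}$)
$F{\left(C,c \right)} = i \sqrt{165}$ ($F{\left(C,c \right)} = \sqrt{-165} = i \sqrt{165}$)
$\frac{F{\left(J{\left(-19 \right)},20 \left(-1\right) \right)}}{680469} = \frac{i \sqrt{165}}{680469}$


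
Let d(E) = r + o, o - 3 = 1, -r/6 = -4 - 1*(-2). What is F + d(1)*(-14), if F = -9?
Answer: -233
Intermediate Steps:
r = 12 (r = -6*(-4 - 1*(-2)) = -6*(-4 + 2) = -6*(-2) = 12)
o = 4 (o = 3 + 1 = 4)
d(E) = 16 (d(E) = 12 + 4 = 16)
F + d(1)*(-14) = -9 + 16*(-14) = -9 - 224 = -233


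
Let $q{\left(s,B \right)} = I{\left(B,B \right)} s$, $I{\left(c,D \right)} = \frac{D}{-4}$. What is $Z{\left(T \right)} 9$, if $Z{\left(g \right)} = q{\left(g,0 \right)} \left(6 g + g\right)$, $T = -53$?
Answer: $0$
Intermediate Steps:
$I{\left(c,D \right)} = - \frac{D}{4}$ ($I{\left(c,D \right)} = D \left(- \frac{1}{4}\right) = - \frac{D}{4}$)
$q{\left(s,B \right)} = - \frac{B s}{4}$ ($q{\left(s,B \right)} = - \frac{B}{4} s = - \frac{B s}{4}$)
$Z{\left(g \right)} = 0$ ($Z{\left(g \right)} = \left(- \frac{1}{4}\right) 0 g \left(6 g + g\right) = 0 \cdot 7 g = 0$)
$Z{\left(T \right)} 9 = 0 \cdot 9 = 0$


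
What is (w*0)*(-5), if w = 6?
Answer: 0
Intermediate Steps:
(w*0)*(-5) = (6*0)*(-5) = 0*(-5) = 0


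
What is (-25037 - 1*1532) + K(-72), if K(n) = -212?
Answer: -26781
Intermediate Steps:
(-25037 - 1*1532) + K(-72) = (-25037 - 1*1532) - 212 = (-25037 - 1532) - 212 = -26569 - 212 = -26781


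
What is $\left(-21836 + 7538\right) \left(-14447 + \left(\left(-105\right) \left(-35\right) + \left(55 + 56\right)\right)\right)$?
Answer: $152430978$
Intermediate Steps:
$\left(-21836 + 7538\right) \left(-14447 + \left(\left(-105\right) \left(-35\right) + \left(55 + 56\right)\right)\right) = - 14298 \left(-14447 + \left(3675 + 111\right)\right) = - 14298 \left(-14447 + 3786\right) = \left(-14298\right) \left(-10661\right) = 152430978$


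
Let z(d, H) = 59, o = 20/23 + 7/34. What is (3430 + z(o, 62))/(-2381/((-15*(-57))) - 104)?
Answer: -2983095/91301 ≈ -32.673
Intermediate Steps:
o = 841/782 (o = 20*(1/23) + 7*(1/34) = 20/23 + 7/34 = 841/782 ≈ 1.0754)
(3430 + z(o, 62))/(-2381/((-15*(-57))) - 104) = (3430 + 59)/(-2381/((-15*(-57))) - 104) = 3489/(-2381/855 - 104) = 3489/(-91301/855) = 3489*(-855/91301) = -2983095/91301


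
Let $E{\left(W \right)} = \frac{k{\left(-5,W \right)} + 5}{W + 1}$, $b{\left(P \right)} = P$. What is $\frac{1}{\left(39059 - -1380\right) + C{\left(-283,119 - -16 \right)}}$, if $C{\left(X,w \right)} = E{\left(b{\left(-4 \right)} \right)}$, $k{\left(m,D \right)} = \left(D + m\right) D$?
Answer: $\frac{3}{121276} \approx 2.4737 \cdot 10^{-5}$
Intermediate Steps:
$k{\left(m,D \right)} = D \left(D + m\right)$
$E{\left(W \right)} = \frac{5 + W \left(-5 + W\right)}{1 + W}$ ($E{\left(W \right)} = \frac{W \left(W - 5\right) + 5}{W + 1} = \frac{W \left(-5 + W\right) + 5}{1 + W} = \frac{5 + W \left(-5 + W\right)}{1 + W}$)
$C{\left(X,w \right)} = - \frac{41}{3}$ ($C{\left(X,w \right)} = \frac{5 - 4 \left(-5 - 4\right)}{1 - 4} = \frac{5 - -36}{-3} = - \frac{5 + 36}{3} = \left(- \frac{1}{3}\right) 41 = - \frac{41}{3}$)
$\frac{1}{\left(39059 - -1380\right) + C{\left(-283,119 - -16 \right)}} = \frac{1}{\left(39059 - -1380\right) - \frac{41}{3}} = \frac{1}{\left(39059 + 1380\right) - \frac{41}{3}} = \frac{1}{40439 - \frac{41}{3}} = \frac{1}{\frac{121276}{3}} = \frac{3}{121276}$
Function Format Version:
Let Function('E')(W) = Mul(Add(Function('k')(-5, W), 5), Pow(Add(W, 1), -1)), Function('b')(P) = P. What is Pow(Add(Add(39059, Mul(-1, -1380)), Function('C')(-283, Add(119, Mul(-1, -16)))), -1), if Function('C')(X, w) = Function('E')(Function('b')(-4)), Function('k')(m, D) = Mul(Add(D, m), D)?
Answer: Rational(3, 121276) ≈ 2.4737e-5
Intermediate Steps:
Function('k')(m, D) = Mul(D, Add(D, m))
Function('E')(W) = Mul(Pow(Add(1, W), -1), Add(5, Mul(W, Add(-5, W)))) (Function('E')(W) = Mul(Add(Mul(W, Add(W, -5)), 5), Pow(Add(W, 1), -1)) = Mul(Add(Mul(W, Add(-5, W)), 5), Pow(Add(1, W), -1)) = Mul(Add(5, Mul(W, Add(-5, W))), Pow(Add(1, W), -1)) = Mul(Pow(Add(1, W), -1), Add(5, Mul(W, Add(-5, W)))))
Function('C')(X, w) = Rational(-41, 3) (Function('C')(X, w) = Mul(Pow(Add(1, -4), -1), Add(5, Mul(-4, Add(-5, -4)))) = Mul(Pow(-3, -1), Add(5, Mul(-4, -9))) = Mul(Rational(-1, 3), Add(5, 36)) = Mul(Rational(-1, 3), 41) = Rational(-41, 3))
Pow(Add(Add(39059, Mul(-1, -1380)), Function('C')(-283, Add(119, Mul(-1, -16)))), -1) = Pow(Add(Add(39059, Mul(-1, -1380)), Rational(-41, 3)), -1) = Pow(Add(Add(39059, 1380), Rational(-41, 3)), -1) = Pow(Add(40439, Rational(-41, 3)), -1) = Pow(Rational(121276, 3), -1) = Rational(3, 121276)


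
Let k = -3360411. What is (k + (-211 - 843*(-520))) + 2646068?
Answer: -276194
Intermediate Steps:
(k + (-211 - 843*(-520))) + 2646068 = (-3360411 + (-211 - 843*(-520))) + 2646068 = (-3360411 + (-211 + 438360)) + 2646068 = (-3360411 + 438149) + 2646068 = -2922262 + 2646068 = -276194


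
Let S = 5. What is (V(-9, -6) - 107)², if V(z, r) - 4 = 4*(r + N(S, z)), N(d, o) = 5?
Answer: 11449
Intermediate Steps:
V(z, r) = 24 + 4*r (V(z, r) = 4 + 4*(r + 5) = 4 + 4*(5 + r) = 4 + (20 + 4*r) = 24 + 4*r)
(V(-9, -6) - 107)² = ((24 + 4*(-6)) - 107)² = ((24 - 24) - 107)² = (0 - 107)² = (-107)² = 11449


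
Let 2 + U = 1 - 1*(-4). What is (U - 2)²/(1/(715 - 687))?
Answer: 28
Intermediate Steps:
U = 3 (U = -2 + (1 - 1*(-4)) = -2 + (1 + 4) = -2 + 5 = 3)
(U - 2)²/(1/(715 - 687)) = (3 - 2)²/(1/(715 - 687)) = 1²/(1/28) = 1/(1/28) = 1*28 = 28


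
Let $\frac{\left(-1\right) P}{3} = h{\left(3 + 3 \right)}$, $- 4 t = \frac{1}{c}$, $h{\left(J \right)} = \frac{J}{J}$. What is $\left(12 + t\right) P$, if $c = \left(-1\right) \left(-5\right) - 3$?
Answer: $- \frac{285}{8} \approx -35.625$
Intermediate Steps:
$c = 2$ ($c = 5 - 3 = 2$)
$h{\left(J \right)} = 1$
$t = - \frac{1}{8}$ ($t = - \frac{1}{4 \cdot 2} = \left(- \frac{1}{4}\right) \frac{1}{2} = - \frac{1}{8} \approx -0.125$)
$P = -3$ ($P = \left(-3\right) 1 = -3$)
$\left(12 + t\right) P = \left(12 - \frac{1}{8}\right) \left(-3\right) = \frac{95}{8} \left(-3\right) = - \frac{285}{8}$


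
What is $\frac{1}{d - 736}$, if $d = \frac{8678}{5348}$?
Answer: $- \frac{2674}{1963725} \approx -0.0013617$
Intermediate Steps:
$d = \frac{4339}{2674}$ ($d = 8678 \cdot \frac{1}{5348} = \frac{4339}{2674} \approx 1.6227$)
$\frac{1}{d - 736} = \frac{1}{\frac{4339}{2674} - 736} = \frac{1}{- \frac{1963725}{2674}} = - \frac{2674}{1963725}$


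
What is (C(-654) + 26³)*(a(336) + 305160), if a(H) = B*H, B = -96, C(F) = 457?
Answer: 4921277832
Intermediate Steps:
a(H) = -96*H
(C(-654) + 26³)*(a(336) + 305160) = (457 + 26³)*(-96*336 + 305160) = (457 + 17576)*(-32256 + 305160) = 18033*272904 = 4921277832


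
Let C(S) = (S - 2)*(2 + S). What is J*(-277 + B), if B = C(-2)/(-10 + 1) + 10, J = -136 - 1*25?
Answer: 42987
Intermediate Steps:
C(S) = (-2 + S)*(2 + S)
J = -161 (J = -136 - 25 = -161)
B = 10 (B = (-4 + (-2)²)/(-10 + 1) + 10 = (-4 + 4)/(-9) + 10 = 0*(-⅑) + 10 = 0 + 10 = 10)
J*(-277 + B) = -161*(-277 + 10) = -161*(-267) = 42987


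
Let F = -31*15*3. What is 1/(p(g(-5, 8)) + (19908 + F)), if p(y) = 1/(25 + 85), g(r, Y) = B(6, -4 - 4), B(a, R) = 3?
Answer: 110/2036431 ≈ 5.4016e-5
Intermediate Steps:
F = -1395 (F = -465*3 = -1395)
g(r, Y) = 3
p(y) = 1/110
1/(p(g(-5, 8)) + (19908 + F)) = 1/(1/110 + (19908 - 1395)) = 1/(1/110 + 18513) = 1/(2036431/110) = 110/2036431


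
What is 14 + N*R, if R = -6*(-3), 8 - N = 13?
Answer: -76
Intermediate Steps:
N = -5 (N = 8 - 1*13 = 8 - 13 = -5)
R = 18
14 + N*R = 14 - 5*18 = 14 - 90 = -76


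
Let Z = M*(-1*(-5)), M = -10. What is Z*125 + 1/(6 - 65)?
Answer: -368751/59 ≈ -6250.0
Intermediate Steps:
Z = -50 (Z = -(-10)*(-5) = -10*5 = -50)
Z*125 + 1/(6 - 65) = -50*125 + 1/(6 - 65) = -6250 + 1/(-59) = -6250 - 1/59 = -368751/59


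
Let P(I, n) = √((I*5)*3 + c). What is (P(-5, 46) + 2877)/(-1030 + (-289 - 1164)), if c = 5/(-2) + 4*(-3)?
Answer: -2877/2483 - I*√358/4966 ≈ -1.1587 - 0.0038101*I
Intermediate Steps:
c = -29/2 (c = 5*(-½) - 12 = -5/2 - 12 = -29/2 ≈ -14.500)
P(I, n) = √(-29/2 + 15*I) (P(I, n) = √((I*5)*3 - 29/2) = √((5*I)*3 - 29/2) = √(15*I - 29/2) = √(-29/2 + 15*I))
(P(-5, 46) + 2877)/(-1030 + (-289 - 1164)) = (√(-58 + 60*(-5))/2 + 2877)/(-1030 + (-289 - 1164)) = (√(-58 - 300)/2 + 2877)/(-1030 - 1453) = (√(-358)/2 + 2877)/(-2483) = ((I*√358)/2 + 2877)*(-1/2483) = (I*√358/2 + 2877)*(-1/2483) = (2877 + I*√358/2)*(-1/2483) = -2877/2483 - I*√358/4966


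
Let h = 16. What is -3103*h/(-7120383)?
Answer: 49648/7120383 ≈ 0.0069727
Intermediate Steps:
-3103*h/(-7120383) = -3103*16/(-7120383) = -49648*(-1/7120383) = 49648/7120383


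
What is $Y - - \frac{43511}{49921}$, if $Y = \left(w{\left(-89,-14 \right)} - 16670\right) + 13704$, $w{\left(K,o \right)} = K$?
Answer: $- \frac{152465144}{49921} \approx -3054.1$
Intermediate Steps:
$Y = -3055$ ($Y = \left(-89 - 16670\right) + 13704 = -16759 + 13704 = -3055$)
$Y - - \frac{43511}{49921} = -3055 - - \frac{43511}{49921} = -3055 + \frac{43511}{49921} = - \frac{152465144}{49921}$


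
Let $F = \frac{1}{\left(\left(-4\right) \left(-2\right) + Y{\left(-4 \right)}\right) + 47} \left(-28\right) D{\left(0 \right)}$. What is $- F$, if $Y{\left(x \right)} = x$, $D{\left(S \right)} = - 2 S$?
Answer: $0$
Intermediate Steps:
$F = 0$ ($F = \frac{1}{\left(\left(-4\right) \left(-2\right) - 4\right) + 47} \left(-28\right) \left(\left(-2\right) 0\right) = \frac{1}{\left(8 - 4\right) + 47} \left(-28\right) 0 = \frac{1}{4 + 47} \left(-28\right) 0 = \frac{1}{51} \left(-28\right) 0 = \left(- \frac{28}{51}\right) 0 = 0$)
$- F = \left(-1\right) 0 = 0$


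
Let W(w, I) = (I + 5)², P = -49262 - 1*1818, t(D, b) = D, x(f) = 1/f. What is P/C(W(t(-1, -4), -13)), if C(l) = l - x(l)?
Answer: -653824/819 ≈ -798.32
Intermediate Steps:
P = -51080 (P = -49262 - 1818 = -51080)
W(w, I) = (5 + I)²
C(l) = l - 1/l
P/C(W(t(-1, -4), -13)) = -51080/((5 - 13)² - 1/((5 - 13)²)) = -51080/((-8)² - 1/((-8)²)) = -51080/(64 - 1/64) = -51080/4095/64 = -51080*64/4095 = -653824/819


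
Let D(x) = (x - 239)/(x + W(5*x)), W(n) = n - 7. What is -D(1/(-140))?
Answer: -33461/986 ≈ -33.936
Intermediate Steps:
W(n) = -7 + n
D(x) = (-239 + x)/(-7 + 6*x) (D(x) = (x - 239)/(x + (-7 + 5*x)) = (-239 + x)/(-7 + 6*x))
-D(1/(-140)) = -(-239 + 1/(-140))/(-7 + 6/(-140)) = -(-239 - 1/140)/(-7 + 6*(-1/140)) = -(-33461)/((-7 - 3/70)*140) = -(-33461)/((-493/70)*140) = -(-70)*(-33461)/(493*140) = -1*33461/986 = -33461/986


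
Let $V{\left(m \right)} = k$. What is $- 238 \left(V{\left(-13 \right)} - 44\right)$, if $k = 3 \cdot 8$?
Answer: $4760$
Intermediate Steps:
$k = 24$
$V{\left(m \right)} = 24$
$- 238 \left(V{\left(-13 \right)} - 44\right) = - 238 \left(24 - 44\right) = \left(-238\right) \left(-20\right) = 4760$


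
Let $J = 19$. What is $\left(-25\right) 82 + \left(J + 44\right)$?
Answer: $-1987$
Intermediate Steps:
$\left(-25\right) 82 + \left(J + 44\right) = \left(-25\right) 82 + \left(19 + 44\right) = -2050 + 63 = -1987$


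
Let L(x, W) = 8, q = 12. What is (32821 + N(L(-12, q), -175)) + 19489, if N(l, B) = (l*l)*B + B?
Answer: 40935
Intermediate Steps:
N(l, B) = B + B*l**2 (N(l, B) = l**2*B + B = B*l**2 + B = B + B*l**2)
(32821 + N(L(-12, q), -175)) + 19489 = (32821 - 175*(1 + 8**2)) + 19489 = (32821 - 175*(1 + 64)) + 19489 = (32821 - 175*65) + 19489 = (32821 - 11375) + 19489 = 21446 + 19489 = 40935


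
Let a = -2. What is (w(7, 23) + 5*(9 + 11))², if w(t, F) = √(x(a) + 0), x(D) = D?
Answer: (100 + I*√2)² ≈ 9998.0 + 282.84*I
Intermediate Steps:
w(t, F) = I*√2 (w(t, F) = √(-2 + 0) = √(-2) = I*√2)
(w(7, 23) + 5*(9 + 11))² = (I*√2 + 5*(9 + 11))² = (I*√2 + 5*20)² = (I*√2 + 100)² = (100 + I*√2)²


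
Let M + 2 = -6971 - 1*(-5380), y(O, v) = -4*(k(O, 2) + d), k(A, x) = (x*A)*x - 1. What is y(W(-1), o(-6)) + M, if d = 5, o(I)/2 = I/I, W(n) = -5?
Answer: -1529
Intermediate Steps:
k(A, x) = -1 + A*x**2 (k(A, x) = (A*x)*x - 1 = A*x**2 - 1 = -1 + A*x**2)
o(I) = 2 (o(I) = 2*(I/I) = 2*1 = 2)
y(O, v) = -16 - 16*O (y(O, v) = -4*((-1 + O*2**2) + 5) = -4*((-1 + O*4) + 5) = -4*((-1 + 4*O) + 5) = -4*(4 + 4*O) = -16 - 16*O)
M = -1593 (M = -2 + (-6971 - 1*(-5380)) = -2 + (-6971 + 5380) = -2 - 1591 = -1593)
y(W(-1), o(-6)) + M = (-16 - 16*(-5)) - 1593 = (-16 + 80) - 1593 = 64 - 1593 = -1529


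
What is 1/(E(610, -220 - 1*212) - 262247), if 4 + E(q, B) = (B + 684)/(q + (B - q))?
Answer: -12/3147019 ≈ -3.8131e-6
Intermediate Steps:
E(q, B) = -4 + (684 + B)/B (E(q, B) = -4 + (B + 684)/(q + (B - q)) = -4 + (684 + B)/B)
1/(E(610, -220 - 1*212) - 262247) = 1/((-3 + 684/(-220 - 1*212)) - 262247) = 1/((-3 + 684/(-220 - 212)) - 262247) = 1/((-3 + 684/(-432)) - 262247) = 1/((-3 + 684*(-1/432)) - 262247) = 1/((-3 - 19/12) - 262247) = 1/(-55/12 - 262247) = 1/(-3147019/12) = -12/3147019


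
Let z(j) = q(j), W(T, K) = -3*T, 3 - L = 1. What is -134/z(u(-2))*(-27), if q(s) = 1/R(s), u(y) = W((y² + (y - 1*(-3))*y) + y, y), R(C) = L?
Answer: 7236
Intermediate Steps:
L = 2 (L = 3 - 1*1 = 3 - 1 = 2)
R(C) = 2
u(y) = -3*y - 3*y² - 3*y*(3 + y) (u(y) = -3*((y² + (y - 1*(-3))*y) + y) = -3*((y² + (y + 3)*y) + y) = -3*((y² + (3 + y)*y) + y) = -3*((y² + y*(3 + y)) + y) = -3*(y + y² + y*(3 + y)) = -3*y - 3*y² - 3*y*(3 + y))
q(s) = ½ (q(s) = 1/2 = ½)
z(j) = ½
-134/z(u(-2))*(-27) = -134/½*(-27) = -134*2*(-27) = -268*(-27) = 7236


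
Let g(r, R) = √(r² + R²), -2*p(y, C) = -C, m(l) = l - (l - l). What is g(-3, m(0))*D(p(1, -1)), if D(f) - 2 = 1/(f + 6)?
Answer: 72/11 ≈ 6.5455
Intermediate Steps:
m(l) = l (m(l) = l - 1*0 = l + 0 = l)
p(y, C) = C/2 (p(y, C) = -(-1)*C/2 = C/2)
g(r, R) = √(R² + r²)
D(f) = 2 + 1/(6 + f) (D(f) = 2 + 1/(f + 6) = 2 + 1/(6 + f))
g(-3, m(0))*D(p(1, -1)) = √(0² + (-3)²)*((13 + 2*((½)*(-1)))/(6 + (½)*(-1))) = √(0 + 9)*((13 + 2*(-½))/(6 - ½)) = √9*((13 - 1)/(11/2)) = 3*((2/11)*12) = 3*(24/11) = 72/11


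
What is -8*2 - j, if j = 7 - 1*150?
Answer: 127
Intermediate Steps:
j = -143 (j = 7 - 150 = -143)
-8*2 - j = -8*2 - 1*(-143) = -16 + 143 = 127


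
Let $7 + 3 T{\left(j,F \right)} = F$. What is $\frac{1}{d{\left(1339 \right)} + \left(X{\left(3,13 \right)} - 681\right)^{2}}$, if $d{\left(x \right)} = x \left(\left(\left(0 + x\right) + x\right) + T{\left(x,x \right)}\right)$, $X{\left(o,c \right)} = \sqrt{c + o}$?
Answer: $\frac{1}{4638687} \approx 2.1558 \cdot 10^{-7}$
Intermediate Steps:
$T{\left(j,F \right)} = - \frac{7}{3} + \frac{F}{3}$
$d{\left(x \right)} = x \left(- \frac{7}{3} + \frac{7 x}{3}\right)$ ($d{\left(x \right)} = x \left(\left(\left(0 + x\right) + x\right) + \left(- \frac{7}{3} + \frac{x}{3}\right)\right) = x \left(\left(x + x\right) + \left(- \frac{7}{3} + \frac{x}{3}\right)\right) = x \left(2 x + \left(- \frac{7}{3} + \frac{x}{3}\right)\right) = x \left(- \frac{7}{3} + \frac{7 x}{3}\right)$)
$\frac{1}{d{\left(1339 \right)} + \left(X{\left(3,13 \right)} - 681\right)^{2}} = \frac{1}{\frac{7}{3} \cdot 1339 \left(-1 + 1339\right) + \left(\sqrt{13 + 3} - 681\right)^{2}} = \frac{1}{\frac{7}{3} \cdot 1339 \cdot 1338 + \left(\sqrt{16} - 681\right)^{2}} = \frac{1}{4180358 + \left(4 - 681\right)^{2}} = \frac{1}{4180358 + \left(-677\right)^{2}} = \frac{1}{4180358 + 458329} = \frac{1}{4638687}$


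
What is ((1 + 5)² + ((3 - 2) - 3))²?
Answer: 1156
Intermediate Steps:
((1 + 5)² + ((3 - 2) - 3))² = (6² + (1 - 3))² = (36 - 2)² = 34² = 1156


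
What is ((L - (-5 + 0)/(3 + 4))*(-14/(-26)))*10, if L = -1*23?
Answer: -120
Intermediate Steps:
L = -23
((L - (-5 + 0)/(3 + 4))*(-14/(-26)))*10 = ((-23 - (-5 + 0)/(3 + 4))*(-14/(-26)))*10 = ((-23 - (-5)/7)*(-14*(-1/26)))*10 = ((-23 - (-5)/7)*(7/13))*10 = ((-23 - 1*(-5/7))*(7/13))*10 = ((-23 + 5/7)*(7/13))*10 = -156/7*7/13*10 = -12*10 = -120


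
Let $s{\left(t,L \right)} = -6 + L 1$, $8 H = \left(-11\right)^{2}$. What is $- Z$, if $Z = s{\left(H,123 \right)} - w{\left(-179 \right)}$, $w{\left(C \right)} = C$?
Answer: $-296$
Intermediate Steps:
$H = \frac{121}{8}$ ($H = \frac{\left(-11\right)^{2}}{8} = \frac{1}{8} \cdot 121 = \frac{121}{8} \approx 15.125$)
$s{\left(t,L \right)} = -6 + L$
$Z = 296$ ($Z = \left(-6 + 123\right) - -179 = 117 + 179 = 296$)
$- Z = \left(-1\right) 296 = -296$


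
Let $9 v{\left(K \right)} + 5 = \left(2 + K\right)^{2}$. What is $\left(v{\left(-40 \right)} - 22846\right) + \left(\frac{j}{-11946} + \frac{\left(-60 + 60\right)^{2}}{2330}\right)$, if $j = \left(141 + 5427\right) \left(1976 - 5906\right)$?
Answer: $- \frac{373689065}{17919} \approx -20854.0$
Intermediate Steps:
$j = -21882240$ ($j = 5568 \left(-3930\right) = -21882240$)
$v{\left(K \right)} = - \frac{5}{9} + \frac{\left(2 + K\right)^{2}}{9}$
$\left(v{\left(-40 \right)} - 22846\right) + \left(\frac{j}{-11946} + \frac{\left(-60 + 60\right)^{2}}{2330}\right) = \left(\left(- \frac{5}{9} + \frac{\left(2 - 40\right)^{2}}{9}\right) - 22846\right) + \left(- \frac{21882240}{-11946} + \frac{\left(-60 + 60\right)^{2}}{2330}\right) = \left(\left(- \frac{5}{9} + \frac{\left(-38\right)^{2}}{9}\right) - 22846\right) + \left(\left(-21882240\right) \left(- \frac{1}{11946}\right) + 0^{2} \cdot \frac{1}{2330}\right) = \left(\left(- \frac{5}{9} + \frac{1}{9} \cdot 1444\right) - 22846\right) + \left(\frac{3647040}{1991} + 0 \cdot \frac{1}{2330}\right) = \left(\left(- \frac{5}{9} + \frac{1444}{9}\right) - 22846\right) + \left(\frac{3647040}{1991} + 0\right) = \left(\frac{1439}{9} - 22846\right) + \frac{3647040}{1991} = - \frac{204175}{9} + \frac{3647040}{1991} = - \frac{373689065}{17919}$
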